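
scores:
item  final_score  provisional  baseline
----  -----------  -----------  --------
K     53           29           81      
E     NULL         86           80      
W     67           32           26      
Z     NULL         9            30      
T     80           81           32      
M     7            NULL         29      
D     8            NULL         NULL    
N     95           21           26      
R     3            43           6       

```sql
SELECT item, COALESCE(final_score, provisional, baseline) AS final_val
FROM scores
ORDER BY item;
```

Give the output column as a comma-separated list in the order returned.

8, 86, 53, 7, 95, 3, 80, 67, 9

item=D: final_score=8 → 8
item=E: final_score=NULL, provisional=86 → 86
item=K: final_score=53 → 53
item=M: final_score=7 → 7
item=N: final_score=95 → 95
item=R: final_score=3 → 3
item=T: final_score=80 → 80
item=W: final_score=67 → 67
item=Z: final_score=NULL, provisional=9 → 9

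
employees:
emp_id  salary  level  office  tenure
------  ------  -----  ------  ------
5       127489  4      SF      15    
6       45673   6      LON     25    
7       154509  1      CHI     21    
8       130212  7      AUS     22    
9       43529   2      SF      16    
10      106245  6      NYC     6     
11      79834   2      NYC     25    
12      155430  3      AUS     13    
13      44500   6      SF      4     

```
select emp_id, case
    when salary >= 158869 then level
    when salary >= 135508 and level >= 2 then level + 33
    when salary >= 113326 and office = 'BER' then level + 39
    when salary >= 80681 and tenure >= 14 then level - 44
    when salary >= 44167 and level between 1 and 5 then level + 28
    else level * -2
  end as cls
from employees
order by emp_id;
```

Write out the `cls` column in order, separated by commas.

emp_id=5: salary >= 80681 and tenure >= 14 → -40
emp_id=6: ELSE → -12
emp_id=7: salary >= 80681 and tenure >= 14 → -43
emp_id=8: salary >= 80681 and tenure >= 14 → -37
emp_id=9: ELSE → -4
emp_id=10: ELSE → -12
emp_id=11: salary >= 44167 and level between 1 and 5 → 30
emp_id=12: salary >= 135508 and level >= 2 → 36
emp_id=13: ELSE → -12

-40, -12, -43, -37, -4, -12, 30, 36, -12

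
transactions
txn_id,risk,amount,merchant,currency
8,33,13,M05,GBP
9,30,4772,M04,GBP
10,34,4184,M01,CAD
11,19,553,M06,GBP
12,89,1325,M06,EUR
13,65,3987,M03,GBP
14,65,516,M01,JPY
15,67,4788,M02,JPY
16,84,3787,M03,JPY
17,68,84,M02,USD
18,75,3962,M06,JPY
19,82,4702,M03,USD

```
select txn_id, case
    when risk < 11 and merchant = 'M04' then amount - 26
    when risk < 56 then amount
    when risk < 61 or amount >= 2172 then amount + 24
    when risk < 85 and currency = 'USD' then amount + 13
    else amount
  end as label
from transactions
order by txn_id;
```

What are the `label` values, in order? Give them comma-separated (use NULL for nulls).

13, 4772, 4184, 553, 1325, 4011, 516, 4812, 3811, 97, 3986, 4726

txn_id=8: risk < 56 → 13
txn_id=9: risk < 56 → 4772
txn_id=10: risk < 56 → 4184
txn_id=11: risk < 56 → 553
txn_id=12: ELSE → 1325
txn_id=13: risk < 61 or amount >= 2172 → 4011
txn_id=14: ELSE → 516
txn_id=15: risk < 61 or amount >= 2172 → 4812
txn_id=16: risk < 61 or amount >= 2172 → 3811
txn_id=17: risk < 85 and currency = 'USD' → 97
txn_id=18: risk < 61 or amount >= 2172 → 3986
txn_id=19: risk < 61 or amount >= 2172 → 4726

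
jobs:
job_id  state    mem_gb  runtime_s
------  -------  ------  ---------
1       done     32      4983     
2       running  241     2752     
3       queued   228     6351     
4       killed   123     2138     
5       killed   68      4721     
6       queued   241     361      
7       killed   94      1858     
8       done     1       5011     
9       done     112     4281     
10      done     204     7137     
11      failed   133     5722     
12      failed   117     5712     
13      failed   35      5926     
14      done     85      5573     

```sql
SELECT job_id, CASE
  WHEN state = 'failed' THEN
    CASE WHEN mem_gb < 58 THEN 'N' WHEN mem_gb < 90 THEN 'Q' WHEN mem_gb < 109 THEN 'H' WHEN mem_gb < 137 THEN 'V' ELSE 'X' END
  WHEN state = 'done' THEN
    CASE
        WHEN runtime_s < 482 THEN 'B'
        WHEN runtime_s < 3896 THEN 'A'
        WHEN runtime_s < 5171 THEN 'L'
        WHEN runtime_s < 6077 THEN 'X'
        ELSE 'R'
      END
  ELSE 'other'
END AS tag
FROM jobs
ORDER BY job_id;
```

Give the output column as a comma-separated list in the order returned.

job_id=1: state='done' → inner[runtime_s < 5171] → L
job_id=2: state='running' → outer ELSE → other
job_id=3: state='queued' → outer ELSE → other
job_id=4: state='killed' → outer ELSE → other
job_id=5: state='killed' → outer ELSE → other
job_id=6: state='queued' → outer ELSE → other
job_id=7: state='killed' → outer ELSE → other
job_id=8: state='done' → inner[runtime_s < 5171] → L
job_id=9: state='done' → inner[runtime_s < 5171] → L
job_id=10: state='done' → inner[ELSE] → R
job_id=11: state='failed' → inner[mem_gb < 137] → V
job_id=12: state='failed' → inner[mem_gb < 137] → V
job_id=13: state='failed' → inner[mem_gb < 58] → N
job_id=14: state='done' → inner[runtime_s < 6077] → X

L, other, other, other, other, other, other, L, L, R, V, V, N, X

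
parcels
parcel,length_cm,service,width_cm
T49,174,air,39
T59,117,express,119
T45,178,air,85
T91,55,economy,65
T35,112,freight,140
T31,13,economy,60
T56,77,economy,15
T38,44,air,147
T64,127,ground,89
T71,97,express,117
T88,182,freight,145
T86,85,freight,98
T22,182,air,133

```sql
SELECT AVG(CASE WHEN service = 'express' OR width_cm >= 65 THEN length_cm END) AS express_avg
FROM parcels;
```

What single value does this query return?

117.9

parcel=T49: ✗
parcel=T59: ✓ → 117
parcel=T45: ✓ → 178
parcel=T91: ✓ → 55
parcel=T35: ✓ → 112
parcel=T31: ✗
parcel=T56: ✗
parcel=T38: ✓ → 44
parcel=T64: ✓ → 127
parcel=T71: ✓ → 97
parcel=T88: ✓ → 182
parcel=T86: ✓ → 85
parcel=T22: ✓ → 182
express_avg = (117 + 178 + 55 + 112 + 44 + 127 + 97 + 182 + 85 + 182) / 10 = 117.9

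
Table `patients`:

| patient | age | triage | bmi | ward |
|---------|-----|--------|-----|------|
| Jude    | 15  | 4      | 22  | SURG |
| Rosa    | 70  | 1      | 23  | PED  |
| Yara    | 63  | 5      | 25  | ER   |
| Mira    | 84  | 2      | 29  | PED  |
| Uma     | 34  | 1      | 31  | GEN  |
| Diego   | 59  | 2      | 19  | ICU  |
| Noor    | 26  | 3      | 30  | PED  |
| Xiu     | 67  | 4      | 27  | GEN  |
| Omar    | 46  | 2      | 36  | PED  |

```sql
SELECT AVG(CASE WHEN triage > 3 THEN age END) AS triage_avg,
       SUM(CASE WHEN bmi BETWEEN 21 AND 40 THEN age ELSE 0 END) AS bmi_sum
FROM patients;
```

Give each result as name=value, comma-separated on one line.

triage_avg=48.3333333333, bmi_sum=405

[triage_avg: triage > 3]
patient=Jude: ✓ → 15
patient=Rosa: ✗
patient=Yara: ✓ → 63
patient=Mira: ✗
patient=Uma: ✗
patient=Diego: ✗
patient=Noor: ✗
patient=Xiu: ✓ → 67
patient=Omar: ✗
triage_avg = (15 + 63 + 67) / 3 = 48.3333333333
—
[bmi_sum: bmi BETWEEN 21 AND 40]
patient=Jude: ✓ → 15
patient=Rosa: ✓ → 70
patient=Yara: ✓ → 63
patient=Mira: ✓ → 84
patient=Uma: ✓ → 34
patient=Diego: ✗
patient=Noor: ✓ → 26
patient=Xiu: ✓ → 67
patient=Omar: ✓ → 46
bmi_sum = 15 + 70 + 63 + 84 + 34 + 26 + 67 + 46 = 405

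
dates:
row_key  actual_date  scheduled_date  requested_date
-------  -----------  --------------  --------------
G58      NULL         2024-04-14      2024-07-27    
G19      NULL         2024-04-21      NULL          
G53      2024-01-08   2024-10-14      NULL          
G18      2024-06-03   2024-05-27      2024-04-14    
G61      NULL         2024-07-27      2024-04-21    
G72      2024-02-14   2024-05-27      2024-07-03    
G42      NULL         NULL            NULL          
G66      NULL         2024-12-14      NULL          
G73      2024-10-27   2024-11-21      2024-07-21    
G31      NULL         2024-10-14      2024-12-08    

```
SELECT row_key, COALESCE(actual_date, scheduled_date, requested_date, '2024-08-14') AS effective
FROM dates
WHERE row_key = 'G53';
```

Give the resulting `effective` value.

row_key = G53: actual_date=2024-01-08, scheduled_date=2024-10-14, requested_date=NULL.
actual_date=2024-01-08 → 2024-01-08

2024-01-08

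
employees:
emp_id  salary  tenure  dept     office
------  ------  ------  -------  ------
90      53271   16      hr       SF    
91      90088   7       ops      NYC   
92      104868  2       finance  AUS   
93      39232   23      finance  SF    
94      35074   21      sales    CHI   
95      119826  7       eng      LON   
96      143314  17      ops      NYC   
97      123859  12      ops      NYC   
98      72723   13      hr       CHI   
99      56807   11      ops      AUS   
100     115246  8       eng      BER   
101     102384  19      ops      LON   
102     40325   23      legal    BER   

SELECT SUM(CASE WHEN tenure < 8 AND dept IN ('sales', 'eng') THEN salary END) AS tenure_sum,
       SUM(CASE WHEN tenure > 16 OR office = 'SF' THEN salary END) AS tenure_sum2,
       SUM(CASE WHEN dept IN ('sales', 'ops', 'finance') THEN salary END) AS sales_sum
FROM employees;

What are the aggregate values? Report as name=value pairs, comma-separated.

tenure_sum=119826, tenure_sum2=413600, sales_sum=695626

[tenure_sum: tenure < 8 AND dept IN ('sales', 'eng')]
emp_id=90: ✗
emp_id=91: ✗
emp_id=92: ✗
emp_id=93: ✗
emp_id=94: ✗
emp_id=95: ✓ → 119826
emp_id=96: ✗
emp_id=97: ✗
emp_id=98: ✗
emp_id=99: ✗
emp_id=100: ✗
emp_id=101: ✗
emp_id=102: ✗
tenure_sum = 119826
—
[tenure_sum2: tenure > 16 OR office = 'SF']
emp_id=90: ✓ → 53271
emp_id=91: ✗
emp_id=92: ✗
emp_id=93: ✓ → 39232
emp_id=94: ✓ → 35074
emp_id=95: ✗
emp_id=96: ✓ → 143314
emp_id=97: ✗
emp_id=98: ✗
emp_id=99: ✗
emp_id=100: ✗
emp_id=101: ✓ → 102384
emp_id=102: ✓ → 40325
tenure_sum2 = 53271 + 39232 + 35074 + 143314 + 102384 + 40325 = 413600
—
[sales_sum: dept IN ('sales', 'ops', 'finance')]
emp_id=90: ✗
emp_id=91: ✓ → 90088
emp_id=92: ✓ → 104868
emp_id=93: ✓ → 39232
emp_id=94: ✓ → 35074
emp_id=95: ✗
emp_id=96: ✓ → 143314
emp_id=97: ✓ → 123859
emp_id=98: ✗
emp_id=99: ✓ → 56807
emp_id=100: ✗
emp_id=101: ✓ → 102384
emp_id=102: ✗
sales_sum = 90088 + 104868 + 39232 + 35074 + 143314 + 123859 + 56807 + 102384 = 695626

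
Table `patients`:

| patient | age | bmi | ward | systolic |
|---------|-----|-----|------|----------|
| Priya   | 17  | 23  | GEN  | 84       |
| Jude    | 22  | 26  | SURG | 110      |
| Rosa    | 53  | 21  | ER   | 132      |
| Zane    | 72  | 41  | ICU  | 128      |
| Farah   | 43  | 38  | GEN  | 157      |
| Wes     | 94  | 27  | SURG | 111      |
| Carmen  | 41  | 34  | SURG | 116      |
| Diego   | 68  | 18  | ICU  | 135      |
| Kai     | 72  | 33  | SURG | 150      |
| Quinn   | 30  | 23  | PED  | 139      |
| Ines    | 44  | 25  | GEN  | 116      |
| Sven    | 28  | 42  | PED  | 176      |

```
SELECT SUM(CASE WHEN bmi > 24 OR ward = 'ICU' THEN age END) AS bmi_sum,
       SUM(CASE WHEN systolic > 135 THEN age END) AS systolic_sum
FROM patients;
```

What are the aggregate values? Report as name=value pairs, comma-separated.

bmi_sum=484, systolic_sum=173

[bmi_sum: bmi > 24 OR ward = 'ICU']
patient=Priya: ✗
patient=Jude: ✓ → 22
patient=Rosa: ✗
patient=Zane: ✓ → 72
patient=Farah: ✓ → 43
patient=Wes: ✓ → 94
patient=Carmen: ✓ → 41
patient=Diego: ✓ → 68
patient=Kai: ✓ → 72
patient=Quinn: ✗
patient=Ines: ✓ → 44
patient=Sven: ✓ → 28
bmi_sum = 22 + 72 + 43 + 94 + 41 + 68 + 72 + 44 + 28 = 484
—
[systolic_sum: systolic > 135]
patient=Priya: ✗
patient=Jude: ✗
patient=Rosa: ✗
patient=Zane: ✗
patient=Farah: ✓ → 43
patient=Wes: ✗
patient=Carmen: ✗
patient=Diego: ✗
patient=Kai: ✓ → 72
patient=Quinn: ✓ → 30
patient=Ines: ✗
patient=Sven: ✓ → 28
systolic_sum = 43 + 72 + 30 + 28 = 173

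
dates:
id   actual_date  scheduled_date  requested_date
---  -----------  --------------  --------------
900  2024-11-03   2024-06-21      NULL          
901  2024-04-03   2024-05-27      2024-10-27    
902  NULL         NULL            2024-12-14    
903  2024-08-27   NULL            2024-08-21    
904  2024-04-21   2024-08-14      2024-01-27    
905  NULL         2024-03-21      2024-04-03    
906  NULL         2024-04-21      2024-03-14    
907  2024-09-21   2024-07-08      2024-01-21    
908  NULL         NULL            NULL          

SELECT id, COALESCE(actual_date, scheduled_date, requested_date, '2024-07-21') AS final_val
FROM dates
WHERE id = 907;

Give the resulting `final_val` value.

2024-09-21

id = 907: actual_date=2024-09-21, scheduled_date=2024-07-08, requested_date=2024-01-21.
actual_date=2024-09-21 → 2024-09-21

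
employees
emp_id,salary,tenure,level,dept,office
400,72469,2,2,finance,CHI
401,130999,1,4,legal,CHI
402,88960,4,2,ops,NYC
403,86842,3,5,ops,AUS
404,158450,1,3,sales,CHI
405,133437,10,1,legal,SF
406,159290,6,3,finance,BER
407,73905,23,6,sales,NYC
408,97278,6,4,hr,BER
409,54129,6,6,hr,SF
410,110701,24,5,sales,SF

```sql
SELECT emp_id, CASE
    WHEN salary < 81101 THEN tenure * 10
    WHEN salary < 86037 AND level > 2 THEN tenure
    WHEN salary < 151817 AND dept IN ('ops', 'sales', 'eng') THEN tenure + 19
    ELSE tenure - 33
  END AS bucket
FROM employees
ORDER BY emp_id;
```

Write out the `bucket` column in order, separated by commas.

emp_id=400: salary < 81101 → 20
emp_id=401: ELSE → -32
emp_id=402: salary < 151817 AND dept IN ('ops', 'sales', 'eng') → 23
emp_id=403: salary < 151817 AND dept IN ('ops', 'sales', 'eng') → 22
emp_id=404: ELSE → -32
emp_id=405: ELSE → -23
emp_id=406: ELSE → -27
emp_id=407: salary < 81101 → 230
emp_id=408: ELSE → -27
emp_id=409: salary < 81101 → 60
emp_id=410: salary < 151817 AND dept IN ('ops', 'sales', 'eng') → 43

20, -32, 23, 22, -32, -23, -27, 230, -27, 60, 43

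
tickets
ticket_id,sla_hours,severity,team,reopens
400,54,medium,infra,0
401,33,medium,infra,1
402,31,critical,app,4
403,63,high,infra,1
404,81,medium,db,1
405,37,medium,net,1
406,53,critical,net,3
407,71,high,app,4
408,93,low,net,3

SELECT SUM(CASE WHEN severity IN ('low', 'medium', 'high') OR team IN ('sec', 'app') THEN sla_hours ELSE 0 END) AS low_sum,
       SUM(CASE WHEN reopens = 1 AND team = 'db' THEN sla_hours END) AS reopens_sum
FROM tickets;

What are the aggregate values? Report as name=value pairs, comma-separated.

[low_sum: severity IN ('low', 'medium', 'high') OR team IN ('sec', 'app')]
ticket_id=400: ✓ → 54
ticket_id=401: ✓ → 33
ticket_id=402: ✓ → 31
ticket_id=403: ✓ → 63
ticket_id=404: ✓ → 81
ticket_id=405: ✓ → 37
ticket_id=406: ✗
ticket_id=407: ✓ → 71
ticket_id=408: ✓ → 93
low_sum = 54 + 33 + 31 + 63 + 81 + 37 + 71 + 93 = 463
—
[reopens_sum: reopens = 1 AND team = 'db']
ticket_id=400: ✗
ticket_id=401: ✗
ticket_id=402: ✗
ticket_id=403: ✗
ticket_id=404: ✓ → 81
ticket_id=405: ✗
ticket_id=406: ✗
ticket_id=407: ✗
ticket_id=408: ✗
reopens_sum = 81

low_sum=463, reopens_sum=81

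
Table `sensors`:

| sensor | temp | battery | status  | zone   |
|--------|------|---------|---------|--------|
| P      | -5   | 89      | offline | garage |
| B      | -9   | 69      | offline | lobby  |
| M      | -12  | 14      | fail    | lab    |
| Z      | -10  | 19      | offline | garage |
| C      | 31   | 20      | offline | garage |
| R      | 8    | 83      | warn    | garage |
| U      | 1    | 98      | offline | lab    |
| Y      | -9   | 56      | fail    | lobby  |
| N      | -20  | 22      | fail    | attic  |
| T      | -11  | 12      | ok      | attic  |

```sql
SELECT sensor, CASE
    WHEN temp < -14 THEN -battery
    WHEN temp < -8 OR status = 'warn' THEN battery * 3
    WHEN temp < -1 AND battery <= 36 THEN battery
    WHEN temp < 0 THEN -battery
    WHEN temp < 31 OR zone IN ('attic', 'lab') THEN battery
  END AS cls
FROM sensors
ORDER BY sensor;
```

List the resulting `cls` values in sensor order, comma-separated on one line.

sensor=B: temp < -8 OR status = 'warn' → 207
sensor=C: (no match → NULL) → NULL
sensor=M: temp < -8 OR status = 'warn' → 42
sensor=N: temp < -14 → -22
sensor=P: temp < 0 → -89
sensor=R: temp < -8 OR status = 'warn' → 249
sensor=T: temp < -8 OR status = 'warn' → 36
sensor=U: temp < 31 OR zone IN ('attic', 'lab') → 98
sensor=Y: temp < -8 OR status = 'warn' → 168
sensor=Z: temp < -8 OR status = 'warn' → 57

207, NULL, 42, -22, -89, 249, 36, 98, 168, 57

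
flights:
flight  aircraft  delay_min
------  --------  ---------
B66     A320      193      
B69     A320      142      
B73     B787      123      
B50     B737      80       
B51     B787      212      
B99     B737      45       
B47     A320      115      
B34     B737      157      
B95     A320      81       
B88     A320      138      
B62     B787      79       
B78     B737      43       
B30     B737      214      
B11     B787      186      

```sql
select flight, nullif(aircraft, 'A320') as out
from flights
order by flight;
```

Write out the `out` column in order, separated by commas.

flight=B11: aircraft=B787 vs A320: differ → B787
flight=B30: aircraft=B737 vs A320: differ → B737
flight=B34: aircraft=B737 vs A320: differ → B737
flight=B47: aircraft=A320 vs A320: equal → NULL
flight=B50: aircraft=B737 vs A320: differ → B737
flight=B51: aircraft=B787 vs A320: differ → B787
flight=B62: aircraft=B787 vs A320: differ → B787
flight=B66: aircraft=A320 vs A320: equal → NULL
flight=B69: aircraft=A320 vs A320: equal → NULL
flight=B73: aircraft=B787 vs A320: differ → B787
flight=B78: aircraft=B737 vs A320: differ → B737
flight=B88: aircraft=A320 vs A320: equal → NULL
flight=B95: aircraft=A320 vs A320: equal → NULL
flight=B99: aircraft=B737 vs A320: differ → B737

B787, B737, B737, NULL, B737, B787, B787, NULL, NULL, B787, B737, NULL, NULL, B737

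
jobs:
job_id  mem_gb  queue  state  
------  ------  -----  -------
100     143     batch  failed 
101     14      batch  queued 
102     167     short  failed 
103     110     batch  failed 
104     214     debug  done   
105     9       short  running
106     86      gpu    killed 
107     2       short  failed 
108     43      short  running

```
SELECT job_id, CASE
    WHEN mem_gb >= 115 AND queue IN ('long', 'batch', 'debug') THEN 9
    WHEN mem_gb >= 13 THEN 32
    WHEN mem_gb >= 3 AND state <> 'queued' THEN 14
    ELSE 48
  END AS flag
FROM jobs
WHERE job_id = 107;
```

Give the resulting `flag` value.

job_id = 107: mem_gb=2, queue=short, state=failed.
mem_gb >= 115 AND queue IN ('long', 'batch', 'debug') → false
mem_gb >= 13 → false
mem_gb >= 3 AND state <> 'queued' → false
No prior WHEN matched → ELSE → 48

48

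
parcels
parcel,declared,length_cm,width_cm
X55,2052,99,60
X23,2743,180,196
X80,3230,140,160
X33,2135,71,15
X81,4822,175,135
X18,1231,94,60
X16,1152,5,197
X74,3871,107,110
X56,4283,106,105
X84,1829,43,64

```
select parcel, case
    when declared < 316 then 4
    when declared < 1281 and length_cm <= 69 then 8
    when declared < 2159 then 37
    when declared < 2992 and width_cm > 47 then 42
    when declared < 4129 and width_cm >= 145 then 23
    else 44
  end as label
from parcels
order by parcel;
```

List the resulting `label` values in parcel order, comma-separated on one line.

8, 37, 42, 37, 37, 44, 44, 23, 44, 37

parcel=X16: declared < 1281 and length_cm <= 69 → 8
parcel=X18: declared < 2159 → 37
parcel=X23: declared < 2992 and width_cm > 47 → 42
parcel=X33: declared < 2159 → 37
parcel=X55: declared < 2159 → 37
parcel=X56: ELSE → 44
parcel=X74: ELSE → 44
parcel=X80: declared < 4129 and width_cm >= 145 → 23
parcel=X81: ELSE → 44
parcel=X84: declared < 2159 → 37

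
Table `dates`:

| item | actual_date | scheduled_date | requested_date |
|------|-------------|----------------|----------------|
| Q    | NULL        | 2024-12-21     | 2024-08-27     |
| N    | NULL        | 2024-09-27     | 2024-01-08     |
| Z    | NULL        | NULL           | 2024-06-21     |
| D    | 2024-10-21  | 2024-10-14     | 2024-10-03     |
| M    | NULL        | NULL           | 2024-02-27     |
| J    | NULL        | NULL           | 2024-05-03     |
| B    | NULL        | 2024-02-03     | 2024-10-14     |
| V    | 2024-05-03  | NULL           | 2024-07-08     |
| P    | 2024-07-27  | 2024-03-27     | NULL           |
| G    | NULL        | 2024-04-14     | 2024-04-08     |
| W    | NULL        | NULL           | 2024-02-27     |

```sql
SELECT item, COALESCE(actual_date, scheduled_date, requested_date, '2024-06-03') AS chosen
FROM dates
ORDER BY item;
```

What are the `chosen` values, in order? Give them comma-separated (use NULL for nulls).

2024-02-03, 2024-10-21, 2024-04-14, 2024-05-03, 2024-02-27, 2024-09-27, 2024-07-27, 2024-12-21, 2024-05-03, 2024-02-27, 2024-06-21

item=B: actual_date=NULL, scheduled_date=2024-02-03 → 2024-02-03
item=D: actual_date=2024-10-21 → 2024-10-21
item=G: actual_date=NULL, scheduled_date=2024-04-14 → 2024-04-14
item=J: actual_date=NULL, scheduled_date=NULL, requested_date=2024-05-03 → 2024-05-03
item=M: actual_date=NULL, scheduled_date=NULL, requested_date=2024-02-27 → 2024-02-27
item=N: actual_date=NULL, scheduled_date=2024-09-27 → 2024-09-27
item=P: actual_date=2024-07-27 → 2024-07-27
item=Q: actual_date=NULL, scheduled_date=2024-12-21 → 2024-12-21
item=V: actual_date=2024-05-03 → 2024-05-03
item=W: actual_date=NULL, scheduled_date=NULL, requested_date=2024-02-27 → 2024-02-27
item=Z: actual_date=NULL, scheduled_date=NULL, requested_date=2024-06-21 → 2024-06-21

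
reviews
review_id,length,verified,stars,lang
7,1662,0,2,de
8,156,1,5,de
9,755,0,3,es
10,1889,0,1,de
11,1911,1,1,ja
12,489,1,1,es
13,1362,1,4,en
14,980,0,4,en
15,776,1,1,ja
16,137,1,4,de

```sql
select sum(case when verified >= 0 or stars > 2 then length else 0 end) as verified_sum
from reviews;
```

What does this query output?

10117

review_id=7: ✓ → 1662
review_id=8: ✓ → 156
review_id=9: ✓ → 755
review_id=10: ✓ → 1889
review_id=11: ✓ → 1911
review_id=12: ✓ → 489
review_id=13: ✓ → 1362
review_id=14: ✓ → 980
review_id=15: ✓ → 776
review_id=16: ✓ → 137
verified_sum = 1662 + 156 + 755 + 1889 + 1911 + 489 + 1362 + 980 + 776 + 137 = 10117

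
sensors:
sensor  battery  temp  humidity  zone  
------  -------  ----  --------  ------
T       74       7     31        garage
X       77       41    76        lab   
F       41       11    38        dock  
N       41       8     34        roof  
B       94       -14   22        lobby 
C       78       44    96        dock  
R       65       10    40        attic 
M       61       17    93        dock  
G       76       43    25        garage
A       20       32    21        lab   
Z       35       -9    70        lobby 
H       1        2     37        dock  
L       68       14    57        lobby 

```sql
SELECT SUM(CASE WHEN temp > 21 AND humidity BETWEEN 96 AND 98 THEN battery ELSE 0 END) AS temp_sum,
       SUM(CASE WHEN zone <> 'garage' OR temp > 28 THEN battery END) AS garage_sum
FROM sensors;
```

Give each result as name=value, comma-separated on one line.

temp_sum=78, garage_sum=657

[temp_sum: temp > 21 AND humidity BETWEEN 96 AND 98]
sensor=T: ✗
sensor=X: ✗
sensor=F: ✗
sensor=N: ✗
sensor=B: ✗
sensor=C: ✓ → 78
sensor=R: ✗
sensor=M: ✗
sensor=G: ✗
sensor=A: ✗
sensor=Z: ✗
sensor=H: ✗
sensor=L: ✗
temp_sum = 78
—
[garage_sum: zone <> 'garage' OR temp > 28]
sensor=T: ✗
sensor=X: ✓ → 77
sensor=F: ✓ → 41
sensor=N: ✓ → 41
sensor=B: ✓ → 94
sensor=C: ✓ → 78
sensor=R: ✓ → 65
sensor=M: ✓ → 61
sensor=G: ✓ → 76
sensor=A: ✓ → 20
sensor=Z: ✓ → 35
sensor=H: ✓ → 1
sensor=L: ✓ → 68
garage_sum = 77 + 41 + 41 + 94 + 78 + 65 + 61 + 76 + 20 + 35 + 1 + 68 = 657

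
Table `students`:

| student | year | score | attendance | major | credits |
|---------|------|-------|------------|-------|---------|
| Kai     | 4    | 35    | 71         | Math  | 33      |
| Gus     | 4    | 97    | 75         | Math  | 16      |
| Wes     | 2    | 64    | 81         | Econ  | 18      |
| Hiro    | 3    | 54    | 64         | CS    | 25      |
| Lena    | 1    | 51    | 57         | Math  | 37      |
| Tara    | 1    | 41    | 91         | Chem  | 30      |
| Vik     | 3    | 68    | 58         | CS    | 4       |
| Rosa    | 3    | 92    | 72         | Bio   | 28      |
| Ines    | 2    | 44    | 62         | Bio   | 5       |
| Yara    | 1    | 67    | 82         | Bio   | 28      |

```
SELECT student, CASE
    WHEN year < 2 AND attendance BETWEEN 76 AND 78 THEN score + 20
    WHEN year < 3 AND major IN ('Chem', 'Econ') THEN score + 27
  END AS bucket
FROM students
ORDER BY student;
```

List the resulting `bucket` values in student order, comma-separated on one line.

student=Gus: (no match → NULL) → NULL
student=Hiro: (no match → NULL) → NULL
student=Ines: (no match → NULL) → NULL
student=Kai: (no match → NULL) → NULL
student=Lena: (no match → NULL) → NULL
student=Rosa: (no match → NULL) → NULL
student=Tara: year < 3 AND major IN ('Chem', 'Econ') → 68
student=Vik: (no match → NULL) → NULL
student=Wes: year < 3 AND major IN ('Chem', 'Econ') → 91
student=Yara: (no match → NULL) → NULL

NULL, NULL, NULL, NULL, NULL, NULL, 68, NULL, 91, NULL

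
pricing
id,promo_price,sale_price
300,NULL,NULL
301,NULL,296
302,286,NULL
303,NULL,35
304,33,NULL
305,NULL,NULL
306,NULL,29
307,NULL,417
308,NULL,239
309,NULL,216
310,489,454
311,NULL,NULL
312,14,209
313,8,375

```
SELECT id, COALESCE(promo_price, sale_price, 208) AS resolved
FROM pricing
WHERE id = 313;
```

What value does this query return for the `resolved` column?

8

id = 313: promo_price=8, sale_price=375.
promo_price=8 → 8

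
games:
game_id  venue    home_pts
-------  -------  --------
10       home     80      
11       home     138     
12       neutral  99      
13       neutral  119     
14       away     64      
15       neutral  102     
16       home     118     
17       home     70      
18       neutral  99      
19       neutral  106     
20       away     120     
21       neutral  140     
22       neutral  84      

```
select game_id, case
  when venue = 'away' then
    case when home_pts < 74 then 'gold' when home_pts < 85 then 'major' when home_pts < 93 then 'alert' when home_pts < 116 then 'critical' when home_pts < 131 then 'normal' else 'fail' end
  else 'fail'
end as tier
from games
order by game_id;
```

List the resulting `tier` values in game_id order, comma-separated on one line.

game_id=10: venue='home' → outer ELSE → fail
game_id=11: venue='home' → outer ELSE → fail
game_id=12: venue='neutral' → outer ELSE → fail
game_id=13: venue='neutral' → outer ELSE → fail
game_id=14: venue='away' → inner[home_pts < 74] → gold
game_id=15: venue='neutral' → outer ELSE → fail
game_id=16: venue='home' → outer ELSE → fail
game_id=17: venue='home' → outer ELSE → fail
game_id=18: venue='neutral' → outer ELSE → fail
game_id=19: venue='neutral' → outer ELSE → fail
game_id=20: venue='away' → inner[home_pts < 131] → normal
game_id=21: venue='neutral' → outer ELSE → fail
game_id=22: venue='neutral' → outer ELSE → fail

fail, fail, fail, fail, gold, fail, fail, fail, fail, fail, normal, fail, fail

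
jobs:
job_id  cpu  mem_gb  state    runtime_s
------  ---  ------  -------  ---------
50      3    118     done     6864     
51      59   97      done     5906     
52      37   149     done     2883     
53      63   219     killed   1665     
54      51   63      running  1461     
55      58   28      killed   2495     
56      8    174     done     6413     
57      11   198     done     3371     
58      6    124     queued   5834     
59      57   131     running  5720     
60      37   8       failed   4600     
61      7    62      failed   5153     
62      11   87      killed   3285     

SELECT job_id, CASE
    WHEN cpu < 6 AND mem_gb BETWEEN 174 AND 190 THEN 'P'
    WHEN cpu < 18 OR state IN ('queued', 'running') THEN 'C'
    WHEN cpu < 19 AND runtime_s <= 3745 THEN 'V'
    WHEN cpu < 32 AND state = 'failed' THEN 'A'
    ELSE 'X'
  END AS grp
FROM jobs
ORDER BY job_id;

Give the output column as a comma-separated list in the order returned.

C, X, X, X, C, X, C, C, C, C, X, C, C

job_id=50: cpu < 18 OR state IN ('queued', 'running') → C
job_id=51: ELSE → X
job_id=52: ELSE → X
job_id=53: ELSE → X
job_id=54: cpu < 18 OR state IN ('queued', 'running') → C
job_id=55: ELSE → X
job_id=56: cpu < 18 OR state IN ('queued', 'running') → C
job_id=57: cpu < 18 OR state IN ('queued', 'running') → C
job_id=58: cpu < 18 OR state IN ('queued', 'running') → C
job_id=59: cpu < 18 OR state IN ('queued', 'running') → C
job_id=60: ELSE → X
job_id=61: cpu < 18 OR state IN ('queued', 'running') → C
job_id=62: cpu < 18 OR state IN ('queued', 'running') → C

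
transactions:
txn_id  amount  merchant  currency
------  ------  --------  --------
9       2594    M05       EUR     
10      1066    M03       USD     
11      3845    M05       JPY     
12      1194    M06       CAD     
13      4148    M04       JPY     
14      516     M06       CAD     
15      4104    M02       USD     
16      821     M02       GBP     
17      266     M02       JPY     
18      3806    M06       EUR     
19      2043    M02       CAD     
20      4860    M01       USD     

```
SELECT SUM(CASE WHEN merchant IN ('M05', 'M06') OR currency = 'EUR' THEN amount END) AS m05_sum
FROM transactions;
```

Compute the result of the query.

txn_id=9: ✓ → 2594
txn_id=10: ✗
txn_id=11: ✓ → 3845
txn_id=12: ✓ → 1194
txn_id=13: ✗
txn_id=14: ✓ → 516
txn_id=15: ✗
txn_id=16: ✗
txn_id=17: ✗
txn_id=18: ✓ → 3806
txn_id=19: ✗
txn_id=20: ✗
m05_sum = 2594 + 3845 + 1194 + 516 + 3806 = 11955

11955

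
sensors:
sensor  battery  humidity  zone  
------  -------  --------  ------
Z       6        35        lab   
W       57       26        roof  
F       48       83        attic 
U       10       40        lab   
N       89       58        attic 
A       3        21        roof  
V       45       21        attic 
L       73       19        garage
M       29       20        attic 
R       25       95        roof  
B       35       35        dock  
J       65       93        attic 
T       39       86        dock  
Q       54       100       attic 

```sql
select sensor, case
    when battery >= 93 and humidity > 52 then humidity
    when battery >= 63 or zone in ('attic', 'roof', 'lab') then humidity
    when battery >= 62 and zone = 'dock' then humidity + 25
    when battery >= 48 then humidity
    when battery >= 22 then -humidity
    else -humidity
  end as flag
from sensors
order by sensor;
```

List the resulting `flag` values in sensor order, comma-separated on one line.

sensor=A: battery >= 63 or zone in ('attic', 'roof', 'lab') → 21
sensor=B: battery >= 22 → -35
sensor=F: battery >= 63 or zone in ('attic', 'roof', 'lab') → 83
sensor=J: battery >= 63 or zone in ('attic', 'roof', 'lab') → 93
sensor=L: battery >= 63 or zone in ('attic', 'roof', 'lab') → 19
sensor=M: battery >= 63 or zone in ('attic', 'roof', 'lab') → 20
sensor=N: battery >= 63 or zone in ('attic', 'roof', 'lab') → 58
sensor=Q: battery >= 63 or zone in ('attic', 'roof', 'lab') → 100
sensor=R: battery >= 63 or zone in ('attic', 'roof', 'lab') → 95
sensor=T: battery >= 22 → -86
sensor=U: battery >= 63 or zone in ('attic', 'roof', 'lab') → 40
sensor=V: battery >= 63 or zone in ('attic', 'roof', 'lab') → 21
sensor=W: battery >= 63 or zone in ('attic', 'roof', 'lab') → 26
sensor=Z: battery >= 63 or zone in ('attic', 'roof', 'lab') → 35

21, -35, 83, 93, 19, 20, 58, 100, 95, -86, 40, 21, 26, 35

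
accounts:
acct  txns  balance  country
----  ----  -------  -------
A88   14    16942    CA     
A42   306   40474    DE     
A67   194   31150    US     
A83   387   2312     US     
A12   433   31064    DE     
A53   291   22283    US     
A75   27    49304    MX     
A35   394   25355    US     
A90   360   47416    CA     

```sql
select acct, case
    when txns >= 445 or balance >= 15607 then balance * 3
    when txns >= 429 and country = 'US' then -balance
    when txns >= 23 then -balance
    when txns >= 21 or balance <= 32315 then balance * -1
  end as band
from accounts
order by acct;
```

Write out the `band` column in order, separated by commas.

acct=A12: txns >= 445 or balance >= 15607 → 93192
acct=A35: txns >= 445 or balance >= 15607 → 76065
acct=A42: txns >= 445 or balance >= 15607 → 121422
acct=A53: txns >= 445 or balance >= 15607 → 66849
acct=A67: txns >= 445 or balance >= 15607 → 93450
acct=A75: txns >= 445 or balance >= 15607 → 147912
acct=A83: txns >= 23 → -2312
acct=A88: txns >= 445 or balance >= 15607 → 50826
acct=A90: txns >= 445 or balance >= 15607 → 142248

93192, 76065, 121422, 66849, 93450, 147912, -2312, 50826, 142248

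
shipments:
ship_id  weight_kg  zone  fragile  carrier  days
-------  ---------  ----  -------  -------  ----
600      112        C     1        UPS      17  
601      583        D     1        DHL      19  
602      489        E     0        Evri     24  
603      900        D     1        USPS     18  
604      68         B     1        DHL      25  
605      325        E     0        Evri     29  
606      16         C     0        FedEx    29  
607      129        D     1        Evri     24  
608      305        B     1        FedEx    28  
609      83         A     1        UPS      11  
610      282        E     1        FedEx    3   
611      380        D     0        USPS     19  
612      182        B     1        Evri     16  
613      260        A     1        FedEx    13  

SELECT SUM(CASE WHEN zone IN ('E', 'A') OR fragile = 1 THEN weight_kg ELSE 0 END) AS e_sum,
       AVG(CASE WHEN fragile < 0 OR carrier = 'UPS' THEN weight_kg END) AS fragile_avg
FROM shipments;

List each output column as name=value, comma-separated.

e_sum=3718, fragile_avg=97.5

[e_sum: zone IN ('E', 'A') OR fragile = 1]
ship_id=600: ✓ → 112
ship_id=601: ✓ → 583
ship_id=602: ✓ → 489
ship_id=603: ✓ → 900
ship_id=604: ✓ → 68
ship_id=605: ✓ → 325
ship_id=606: ✗
ship_id=607: ✓ → 129
ship_id=608: ✓ → 305
ship_id=609: ✓ → 83
ship_id=610: ✓ → 282
ship_id=611: ✗
ship_id=612: ✓ → 182
ship_id=613: ✓ → 260
e_sum = 112 + 583 + 489 + 900 + 68 + 325 + 129 + 305 + 83 + 282 + 182 + 260 = 3718
—
[fragile_avg: fragile < 0 OR carrier = 'UPS']
ship_id=600: ✓ → 112
ship_id=601: ✗
ship_id=602: ✗
ship_id=603: ✗
ship_id=604: ✗
ship_id=605: ✗
ship_id=606: ✗
ship_id=607: ✗
ship_id=608: ✗
ship_id=609: ✓ → 83
ship_id=610: ✗
ship_id=611: ✗
ship_id=612: ✗
ship_id=613: ✗
fragile_avg = (112 + 83) / 2 = 97.5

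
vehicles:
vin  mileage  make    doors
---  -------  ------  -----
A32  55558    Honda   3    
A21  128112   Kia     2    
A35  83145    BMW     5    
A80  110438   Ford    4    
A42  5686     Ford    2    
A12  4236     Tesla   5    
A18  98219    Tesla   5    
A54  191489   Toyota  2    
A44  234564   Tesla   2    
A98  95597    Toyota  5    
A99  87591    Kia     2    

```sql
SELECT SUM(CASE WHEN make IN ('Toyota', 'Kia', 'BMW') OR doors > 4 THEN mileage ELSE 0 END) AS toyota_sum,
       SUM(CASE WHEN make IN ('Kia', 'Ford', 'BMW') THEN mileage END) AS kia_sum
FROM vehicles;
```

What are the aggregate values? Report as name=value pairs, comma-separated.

toyota_sum=688389, kia_sum=414972

[toyota_sum: make IN ('Toyota', 'Kia', 'BMW') OR doors > 4]
vin=A32: ✗
vin=A21: ✓ → 128112
vin=A35: ✓ → 83145
vin=A80: ✗
vin=A42: ✗
vin=A12: ✓ → 4236
vin=A18: ✓ → 98219
vin=A54: ✓ → 191489
vin=A44: ✗
vin=A98: ✓ → 95597
vin=A99: ✓ → 87591
toyota_sum = 128112 + 83145 + 4236 + 98219 + 191489 + 95597 + 87591 = 688389
—
[kia_sum: make IN ('Kia', 'Ford', 'BMW')]
vin=A32: ✗
vin=A21: ✓ → 128112
vin=A35: ✓ → 83145
vin=A80: ✓ → 110438
vin=A42: ✓ → 5686
vin=A12: ✗
vin=A18: ✗
vin=A54: ✗
vin=A44: ✗
vin=A98: ✗
vin=A99: ✓ → 87591
kia_sum = 128112 + 83145 + 110438 + 5686 + 87591 = 414972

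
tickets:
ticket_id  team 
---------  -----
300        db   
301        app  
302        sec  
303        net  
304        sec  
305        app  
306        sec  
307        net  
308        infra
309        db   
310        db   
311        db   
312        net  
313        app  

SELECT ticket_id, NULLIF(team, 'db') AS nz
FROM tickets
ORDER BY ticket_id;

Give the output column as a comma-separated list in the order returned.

ticket_id=300: team=db vs db: equal → NULL
ticket_id=301: team=app vs db: differ → app
ticket_id=302: team=sec vs db: differ → sec
ticket_id=303: team=net vs db: differ → net
ticket_id=304: team=sec vs db: differ → sec
ticket_id=305: team=app vs db: differ → app
ticket_id=306: team=sec vs db: differ → sec
ticket_id=307: team=net vs db: differ → net
ticket_id=308: team=infra vs db: differ → infra
ticket_id=309: team=db vs db: equal → NULL
ticket_id=310: team=db vs db: equal → NULL
ticket_id=311: team=db vs db: equal → NULL
ticket_id=312: team=net vs db: differ → net
ticket_id=313: team=app vs db: differ → app

NULL, app, sec, net, sec, app, sec, net, infra, NULL, NULL, NULL, net, app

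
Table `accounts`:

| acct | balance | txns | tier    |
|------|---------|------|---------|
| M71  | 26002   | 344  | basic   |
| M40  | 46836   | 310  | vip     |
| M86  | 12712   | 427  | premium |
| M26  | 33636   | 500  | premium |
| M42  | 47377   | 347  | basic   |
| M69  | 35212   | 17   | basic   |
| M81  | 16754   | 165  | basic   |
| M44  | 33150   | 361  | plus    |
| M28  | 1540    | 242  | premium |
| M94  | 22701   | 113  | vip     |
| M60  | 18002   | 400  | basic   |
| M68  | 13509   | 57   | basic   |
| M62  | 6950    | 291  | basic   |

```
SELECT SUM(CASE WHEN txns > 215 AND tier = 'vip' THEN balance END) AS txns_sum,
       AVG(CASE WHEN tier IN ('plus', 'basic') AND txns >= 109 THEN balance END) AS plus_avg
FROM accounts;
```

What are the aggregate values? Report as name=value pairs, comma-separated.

[txns_sum: txns > 215 AND tier = 'vip']
acct=M71: ✗
acct=M40: ✓ → 46836
acct=M86: ✗
acct=M26: ✗
acct=M42: ✗
acct=M69: ✗
acct=M81: ✗
acct=M44: ✗
acct=M28: ✗
acct=M94: ✗
acct=M60: ✗
acct=M68: ✗
acct=M62: ✗
txns_sum = 46836
—
[plus_avg: tier IN ('plus', 'basic') AND txns >= 109]
acct=M71: ✓ → 26002
acct=M40: ✗
acct=M86: ✗
acct=M26: ✗
acct=M42: ✓ → 47377
acct=M69: ✗
acct=M81: ✓ → 16754
acct=M44: ✓ → 33150
acct=M28: ✗
acct=M94: ✗
acct=M60: ✓ → 18002
acct=M68: ✗
acct=M62: ✓ → 6950
plus_avg = (26002 + 47377 + 16754 + 33150 + 18002 + 6950) / 6 = 24705.8333333333

txns_sum=46836, plus_avg=24705.8333333333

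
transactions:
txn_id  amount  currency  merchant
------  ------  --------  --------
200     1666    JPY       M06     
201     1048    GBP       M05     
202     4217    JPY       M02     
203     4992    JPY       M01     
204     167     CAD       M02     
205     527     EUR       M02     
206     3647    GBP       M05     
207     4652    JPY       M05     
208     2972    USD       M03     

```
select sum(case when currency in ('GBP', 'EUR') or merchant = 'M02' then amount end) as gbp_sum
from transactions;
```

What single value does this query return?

9606

txn_id=200: ✗
txn_id=201: ✓ → 1048
txn_id=202: ✓ → 4217
txn_id=203: ✗
txn_id=204: ✓ → 167
txn_id=205: ✓ → 527
txn_id=206: ✓ → 3647
txn_id=207: ✗
txn_id=208: ✗
gbp_sum = 1048 + 4217 + 167 + 527 + 3647 = 9606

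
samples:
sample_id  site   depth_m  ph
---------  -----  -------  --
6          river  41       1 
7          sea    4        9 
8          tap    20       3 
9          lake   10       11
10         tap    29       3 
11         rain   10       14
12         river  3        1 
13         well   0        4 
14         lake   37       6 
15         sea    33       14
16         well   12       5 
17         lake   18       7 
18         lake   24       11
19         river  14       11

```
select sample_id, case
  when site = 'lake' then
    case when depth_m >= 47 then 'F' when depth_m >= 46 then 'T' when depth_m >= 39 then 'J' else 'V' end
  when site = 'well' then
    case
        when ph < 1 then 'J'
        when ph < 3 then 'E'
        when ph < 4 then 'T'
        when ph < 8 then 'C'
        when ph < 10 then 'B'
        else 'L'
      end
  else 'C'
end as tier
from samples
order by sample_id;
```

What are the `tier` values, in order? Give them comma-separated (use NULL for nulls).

C, C, C, V, C, C, C, C, V, C, C, V, V, C

sample_id=6: site='river' → outer ELSE → C
sample_id=7: site='sea' → outer ELSE → C
sample_id=8: site='tap' → outer ELSE → C
sample_id=9: site='lake' → inner[ELSE] → V
sample_id=10: site='tap' → outer ELSE → C
sample_id=11: site='rain' → outer ELSE → C
sample_id=12: site='river' → outer ELSE → C
sample_id=13: site='well' → inner[ph < 8] → C
sample_id=14: site='lake' → inner[ELSE] → V
sample_id=15: site='sea' → outer ELSE → C
sample_id=16: site='well' → inner[ph < 8] → C
sample_id=17: site='lake' → inner[ELSE] → V
sample_id=18: site='lake' → inner[ELSE] → V
sample_id=19: site='river' → outer ELSE → C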